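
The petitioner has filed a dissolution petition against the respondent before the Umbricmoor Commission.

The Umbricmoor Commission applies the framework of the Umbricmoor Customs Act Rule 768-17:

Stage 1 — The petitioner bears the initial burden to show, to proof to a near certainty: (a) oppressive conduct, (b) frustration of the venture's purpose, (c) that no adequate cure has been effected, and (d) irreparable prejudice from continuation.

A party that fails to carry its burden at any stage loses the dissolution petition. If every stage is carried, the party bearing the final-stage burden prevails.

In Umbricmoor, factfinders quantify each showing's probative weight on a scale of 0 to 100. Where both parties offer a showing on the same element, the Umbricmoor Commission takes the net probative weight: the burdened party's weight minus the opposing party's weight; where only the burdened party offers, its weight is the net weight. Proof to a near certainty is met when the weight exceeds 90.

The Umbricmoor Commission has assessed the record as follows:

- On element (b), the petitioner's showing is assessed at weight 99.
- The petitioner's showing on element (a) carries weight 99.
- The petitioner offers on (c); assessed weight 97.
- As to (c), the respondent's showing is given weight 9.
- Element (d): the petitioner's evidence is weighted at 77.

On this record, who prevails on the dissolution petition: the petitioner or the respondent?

respondent

Stage 1 — burden on petitioner; standard: proof to a near certainty (weight exceeds 90).
    (a): 99 > 90 [met]
    (b): 99 > 90 [met]
    (c): 97 − 9 = 88 ≤ 90 [not met]
    (d): 77 ≤ 90 [not met]
  Not every element is met, so the petitioner fails to carry Stage 1.
So the respondent prevails.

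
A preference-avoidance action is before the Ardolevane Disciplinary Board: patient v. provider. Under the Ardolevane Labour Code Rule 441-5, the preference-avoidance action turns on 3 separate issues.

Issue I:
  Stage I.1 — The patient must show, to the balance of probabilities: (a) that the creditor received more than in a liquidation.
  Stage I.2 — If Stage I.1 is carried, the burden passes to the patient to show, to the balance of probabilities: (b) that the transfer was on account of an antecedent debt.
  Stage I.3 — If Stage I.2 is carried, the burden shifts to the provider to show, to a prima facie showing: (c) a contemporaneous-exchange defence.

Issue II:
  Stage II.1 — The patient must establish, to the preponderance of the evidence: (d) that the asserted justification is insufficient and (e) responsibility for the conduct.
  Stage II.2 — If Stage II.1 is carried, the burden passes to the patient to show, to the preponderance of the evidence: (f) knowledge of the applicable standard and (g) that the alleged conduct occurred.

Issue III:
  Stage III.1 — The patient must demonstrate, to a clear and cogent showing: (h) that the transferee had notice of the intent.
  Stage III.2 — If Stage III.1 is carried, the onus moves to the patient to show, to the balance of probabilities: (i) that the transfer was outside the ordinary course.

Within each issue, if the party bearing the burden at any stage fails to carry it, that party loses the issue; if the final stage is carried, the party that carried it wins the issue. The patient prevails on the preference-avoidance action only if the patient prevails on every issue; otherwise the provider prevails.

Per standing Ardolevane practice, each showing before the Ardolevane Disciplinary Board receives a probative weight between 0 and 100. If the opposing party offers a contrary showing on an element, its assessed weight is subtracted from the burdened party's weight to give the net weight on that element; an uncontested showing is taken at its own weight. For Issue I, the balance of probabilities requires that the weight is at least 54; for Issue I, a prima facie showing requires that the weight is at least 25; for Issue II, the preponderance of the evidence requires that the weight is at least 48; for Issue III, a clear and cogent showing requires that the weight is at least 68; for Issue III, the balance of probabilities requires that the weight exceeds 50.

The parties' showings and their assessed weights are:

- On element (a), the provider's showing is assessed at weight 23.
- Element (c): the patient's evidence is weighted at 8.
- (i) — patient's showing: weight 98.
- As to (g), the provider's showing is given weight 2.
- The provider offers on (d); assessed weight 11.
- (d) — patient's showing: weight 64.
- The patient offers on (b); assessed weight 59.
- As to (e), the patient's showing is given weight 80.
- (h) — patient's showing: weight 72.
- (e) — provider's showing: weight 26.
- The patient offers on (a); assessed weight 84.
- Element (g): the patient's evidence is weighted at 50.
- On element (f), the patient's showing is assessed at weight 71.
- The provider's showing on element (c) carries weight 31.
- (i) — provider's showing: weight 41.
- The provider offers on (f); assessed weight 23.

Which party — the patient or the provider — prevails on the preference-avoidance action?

patient

— Issue I —
Stage I.1 — burden on patient; standard: the balance of probabilities (weight is at least 54).
    (a): 84 − 23 = 61 ≥ 54 [met]
  All elements met. The patient retains the burden for Stage I.2.
Stage I.2 — burden on patient; standard: the balance of probabilities (weight is at least 54).
    (b): 59 ≥ 54 [met]
  All elements met. The burden passes to the provider.
Stage I.3 — burden on provider; standard: a prima facie showing (weight is at least 25).
    (c): 31 − 8 = 23 < 25 [not met]
  The provider does not carry Stage I.3.
So the patient prevails on this issue.
— Issue II —
Stage II.1 (patient, the preponderance of the evidence, weight is at least 48): (d) net 64−11=53 ≥ 48 — meets; (e) net 80−26=54 ≥ 48 — meets.
  Stage II.1 is satisfied; the patient continues to bear the burden.
Stage II.2 (patient, the preponderance of the evidence, weight is at least 48): (f) net 71−23=48 ≥ 48 — meets; (g) net 50−2=48 ≥ 48 — meets.
  Stage II.2 carried; the final stage is satisfied.
Every stage carried; the patient prevails on this issue.
— Issue III —
At Stage III.1 the patient must meet a clear and cogent showing (weight is at least 68): on (h) the weight is 72, which does reach 68, so (h) meets the standard.
  All elements met. The patient retains the burden for Stage III.2.
At Stage III.2 the patient must meet the balance of probabilities (weight exceeds 50): on (i) the weight is 98 less the opposing 41 gives net 57, which does exceed 50, so (i) meets the standard.
  All elements met at the final stage.
Every stage carried; the patient prevails on this issue.
Per-issue: Issue I → patient; Issue II → patient; Issue III → patient. The patient must prevail on every issue; overall, the patient prevails.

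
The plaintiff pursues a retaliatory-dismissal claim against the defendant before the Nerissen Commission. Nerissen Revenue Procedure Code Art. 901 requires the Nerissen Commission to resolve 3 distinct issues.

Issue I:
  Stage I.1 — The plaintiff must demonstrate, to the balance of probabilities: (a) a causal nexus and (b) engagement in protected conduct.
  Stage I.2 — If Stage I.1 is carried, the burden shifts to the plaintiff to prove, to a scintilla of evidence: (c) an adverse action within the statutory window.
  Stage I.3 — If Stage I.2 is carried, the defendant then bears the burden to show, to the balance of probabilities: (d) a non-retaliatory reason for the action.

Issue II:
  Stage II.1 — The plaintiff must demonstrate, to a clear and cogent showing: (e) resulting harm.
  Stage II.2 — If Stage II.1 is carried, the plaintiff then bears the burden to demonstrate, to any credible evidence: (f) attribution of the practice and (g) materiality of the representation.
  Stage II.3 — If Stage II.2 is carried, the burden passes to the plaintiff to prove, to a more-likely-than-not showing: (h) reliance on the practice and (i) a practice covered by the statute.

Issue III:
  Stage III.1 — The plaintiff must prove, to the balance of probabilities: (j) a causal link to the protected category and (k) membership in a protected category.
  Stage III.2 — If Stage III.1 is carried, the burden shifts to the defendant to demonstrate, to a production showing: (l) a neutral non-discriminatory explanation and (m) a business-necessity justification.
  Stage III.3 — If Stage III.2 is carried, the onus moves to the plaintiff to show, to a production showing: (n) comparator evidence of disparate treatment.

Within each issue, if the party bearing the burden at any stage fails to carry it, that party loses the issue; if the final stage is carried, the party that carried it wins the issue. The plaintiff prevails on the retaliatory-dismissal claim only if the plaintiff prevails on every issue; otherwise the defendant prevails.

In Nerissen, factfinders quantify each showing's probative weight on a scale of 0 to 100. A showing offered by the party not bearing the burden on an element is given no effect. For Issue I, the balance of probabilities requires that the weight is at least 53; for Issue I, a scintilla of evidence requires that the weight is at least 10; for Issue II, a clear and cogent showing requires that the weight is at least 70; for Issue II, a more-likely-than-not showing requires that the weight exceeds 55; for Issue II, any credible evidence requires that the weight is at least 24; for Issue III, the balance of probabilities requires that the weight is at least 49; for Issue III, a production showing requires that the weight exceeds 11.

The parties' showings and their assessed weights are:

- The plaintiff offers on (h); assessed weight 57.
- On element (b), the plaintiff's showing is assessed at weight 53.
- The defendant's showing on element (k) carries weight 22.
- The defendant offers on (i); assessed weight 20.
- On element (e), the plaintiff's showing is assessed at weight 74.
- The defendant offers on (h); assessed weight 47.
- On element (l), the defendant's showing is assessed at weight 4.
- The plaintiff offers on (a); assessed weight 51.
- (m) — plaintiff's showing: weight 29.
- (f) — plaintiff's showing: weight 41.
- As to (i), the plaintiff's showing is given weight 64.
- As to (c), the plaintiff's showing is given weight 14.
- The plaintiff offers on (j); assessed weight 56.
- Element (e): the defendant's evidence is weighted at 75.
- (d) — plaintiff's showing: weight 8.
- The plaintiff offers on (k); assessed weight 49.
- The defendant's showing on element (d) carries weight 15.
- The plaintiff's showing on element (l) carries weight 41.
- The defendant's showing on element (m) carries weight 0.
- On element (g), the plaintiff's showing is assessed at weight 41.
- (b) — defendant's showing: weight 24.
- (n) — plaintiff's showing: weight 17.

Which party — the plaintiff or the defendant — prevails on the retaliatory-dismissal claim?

defendant

— Issue I —
Stage I.1 (plaintiff, the balance of probabilities, weight is at least 53): (a) 51 < 53 — fails; (b) 53 (defendant's 24 disregarded) ≥ 53 — meets.
  Not every element is met, so the plaintiff fails to carry Stage I.1.
So the defendant prevails on this issue.
— Issue II —
Stage II.1 — burden on plaintiff; standard: a clear and cogent showing (weight is at least 70).
    (e): 74 (defendant's 75 disregarded) ≥ 70 [met]
  All elements met. The plaintiff retains the burden for Stage II.2.
Stage II.2 — burden on plaintiff; standard: any credible evidence (weight is at least 24).
    (f): 41 ≥ 24 [met]
    (g): 41 ≥ 24 [met]
  Stage II.2 is satisfied; the plaintiff continues to bear the burden.
Stage II.3 — burden on plaintiff; standard: a more-likely-than-not showing (weight exceeds 55).
    (h): 57 (defendant's 47 disregarded) > 55 [met]
    (i): 64 (defendant's 20 disregarded) > 55 [met]
  Stage II.3 carried; the final stage is satisfied.
With every stage satisfied, the plaintiff prevails on this issue.
— Issue III —
Stage III.1 (plaintiff, the balance of probabilities, weight is at least 49): (j) 56 ≥ 49 — meets; (k) 49 (defendant's 22 disregarded) ≥ 49 — meets.
  The plaintiff carries Stage III.1; the defendant now bears the burden.
Stage III.2 (defendant, a production showing, weight exceeds 11): (l) 4 (plaintiff's 41 disregarded) ≤ 11 — fails; (m) 0 (plaintiff's 29 disregarded) ≤ 11 — fails.
  Stage III.2 not carried; the defendant fails its burden.
The plaintiff prevails on this issue.
Per-issue: Issue I → defendant; Issue II → plaintiff; Issue III → plaintiff. The plaintiff must prevail on every issue; overall, the defendant prevails.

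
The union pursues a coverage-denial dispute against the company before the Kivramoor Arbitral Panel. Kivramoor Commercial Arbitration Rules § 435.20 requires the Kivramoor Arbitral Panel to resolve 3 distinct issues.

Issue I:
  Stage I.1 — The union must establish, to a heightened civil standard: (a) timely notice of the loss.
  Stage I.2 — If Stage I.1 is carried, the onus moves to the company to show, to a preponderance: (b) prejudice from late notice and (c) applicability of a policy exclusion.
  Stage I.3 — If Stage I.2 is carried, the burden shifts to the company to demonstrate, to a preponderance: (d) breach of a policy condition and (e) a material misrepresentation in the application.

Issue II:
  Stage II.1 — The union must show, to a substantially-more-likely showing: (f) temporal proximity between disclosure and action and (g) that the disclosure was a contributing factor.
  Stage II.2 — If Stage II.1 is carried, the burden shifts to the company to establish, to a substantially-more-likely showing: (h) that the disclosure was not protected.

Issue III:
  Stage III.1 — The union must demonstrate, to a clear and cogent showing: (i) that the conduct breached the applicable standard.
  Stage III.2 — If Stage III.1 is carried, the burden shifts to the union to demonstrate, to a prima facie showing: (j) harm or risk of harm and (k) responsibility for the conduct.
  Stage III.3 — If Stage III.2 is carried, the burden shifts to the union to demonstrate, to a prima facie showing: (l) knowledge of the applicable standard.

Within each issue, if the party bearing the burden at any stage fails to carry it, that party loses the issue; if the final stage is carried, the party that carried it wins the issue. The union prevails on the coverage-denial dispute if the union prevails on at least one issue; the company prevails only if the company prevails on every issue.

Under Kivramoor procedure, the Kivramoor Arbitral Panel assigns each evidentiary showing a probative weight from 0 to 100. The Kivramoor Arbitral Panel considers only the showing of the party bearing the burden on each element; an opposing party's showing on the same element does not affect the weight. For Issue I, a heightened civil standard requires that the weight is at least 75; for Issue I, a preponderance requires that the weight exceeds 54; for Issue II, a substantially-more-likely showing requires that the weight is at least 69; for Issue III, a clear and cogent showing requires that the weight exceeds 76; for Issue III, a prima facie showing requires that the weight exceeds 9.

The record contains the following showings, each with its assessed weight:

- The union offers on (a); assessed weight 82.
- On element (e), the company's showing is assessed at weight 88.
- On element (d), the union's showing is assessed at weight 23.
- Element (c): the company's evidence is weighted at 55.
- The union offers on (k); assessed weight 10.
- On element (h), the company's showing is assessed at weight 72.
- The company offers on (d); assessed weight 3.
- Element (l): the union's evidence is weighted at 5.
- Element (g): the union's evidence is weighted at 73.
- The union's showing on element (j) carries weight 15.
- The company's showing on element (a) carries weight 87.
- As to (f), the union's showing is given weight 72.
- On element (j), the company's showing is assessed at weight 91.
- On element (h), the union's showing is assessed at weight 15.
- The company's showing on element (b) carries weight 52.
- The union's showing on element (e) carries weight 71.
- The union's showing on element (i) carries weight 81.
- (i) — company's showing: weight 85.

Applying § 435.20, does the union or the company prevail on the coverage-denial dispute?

— Issue I —
Stage I.1 — burden on union; standard: a heightened civil standard (weight is at least 75).
    (a): 82 (company's 87 disregarded) ≥ 75 [met]
  Stage I.1 carried; the burden shifts to the company.
Stage I.2 — burden on company; standard: a preponderance (weight exceeds 54).
    (b): 52 ≤ 54 [not met]
    (c): 55 > 54 [met]
  Stage I.2 not carried; the company fails its burden.
The analysis ends at Stage I.2; the union prevails on this issue.
— Issue II —
Stage II.1 — burden on union; standard: a substantially-more-likely showing (weight is at least 69).
    (f): 72 ≥ 69 [met]
    (g): 73 ≥ 69 [met]
  The union carries Stage II.1; the company now bears the burden.
Stage II.2 — burden on company; standard: a substantially-more-likely showing (weight is at least 69).
    (h): 72 (union's 15 disregarded) ≥ 69 [met]
  The company carries the last stage.
With every stage satisfied, the company prevails on this issue.
— Issue III —
Stage III.1 (union, a clear and cogent showing, weight exceeds 76): (i) 81 (company's 85 disregarded) > 76 — meets.
  All elements met. The union retains the burden for Stage III.2.
Stage III.2 (union, a prima facie showing, weight exceeds 9): (j) 15 (company's 91 disregarded) > 9 — meets; (k) 10 > 9 — meets.
  Stage III.2 is satisfied; the union continues to bear the burden.
Stage III.3 (union, a prima facie showing, weight exceeds 9): (l) 5 ≤ 9 — fails.
  Not every element is met, so the union fails to carry Stage III.3.
The analysis ends at Stage III.3; the company prevails on this issue.
Per-issue: Issue I → union; Issue II → company; Issue III → company. The union must prevail on at least one issue; overall, the union prevails.

union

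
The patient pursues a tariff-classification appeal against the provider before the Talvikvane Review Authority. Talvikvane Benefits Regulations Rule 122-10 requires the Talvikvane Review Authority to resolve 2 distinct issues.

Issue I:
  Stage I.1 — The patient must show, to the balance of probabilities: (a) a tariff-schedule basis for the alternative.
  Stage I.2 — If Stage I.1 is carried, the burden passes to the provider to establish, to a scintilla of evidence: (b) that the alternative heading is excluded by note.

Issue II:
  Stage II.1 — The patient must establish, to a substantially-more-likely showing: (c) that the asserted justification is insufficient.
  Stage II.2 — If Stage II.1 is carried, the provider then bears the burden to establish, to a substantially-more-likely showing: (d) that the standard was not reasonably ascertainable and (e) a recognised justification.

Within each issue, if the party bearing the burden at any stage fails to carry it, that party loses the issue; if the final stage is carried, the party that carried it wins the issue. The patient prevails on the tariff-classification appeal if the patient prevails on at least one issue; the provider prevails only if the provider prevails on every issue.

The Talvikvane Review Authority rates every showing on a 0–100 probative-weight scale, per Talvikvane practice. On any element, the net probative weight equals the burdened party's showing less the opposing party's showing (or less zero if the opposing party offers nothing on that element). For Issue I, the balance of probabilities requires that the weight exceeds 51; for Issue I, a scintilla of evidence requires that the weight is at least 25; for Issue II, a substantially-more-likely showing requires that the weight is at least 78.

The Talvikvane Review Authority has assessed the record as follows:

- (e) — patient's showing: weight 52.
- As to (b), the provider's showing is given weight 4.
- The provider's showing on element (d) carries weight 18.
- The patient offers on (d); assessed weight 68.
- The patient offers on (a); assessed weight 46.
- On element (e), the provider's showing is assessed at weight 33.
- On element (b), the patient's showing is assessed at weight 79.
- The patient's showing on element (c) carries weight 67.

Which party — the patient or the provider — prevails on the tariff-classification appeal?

provider

— Issue I —
At Stage I.1 the patient must meet the balance of probabilities (weight exceeds 51): on (a) the weight is 46, ≤ 51, so (a) does not meet the standard.
  Not every element is met, so the patient fails to carry Stage I.1.
The analysis ends at Stage I.1; the provider prevails on this issue.
— Issue II —
Stage II.1 — burden on patient; standard: a substantially-more-likely showing (weight is at least 78).
    (c): 67 < 78 [not met]
  Stage II.1 not carried; the patient fails its burden.
The provider prevails on this issue.
Per-issue: Issue I → provider; Issue II → provider. The patient must prevail on at least one issue; overall, the provider prevails.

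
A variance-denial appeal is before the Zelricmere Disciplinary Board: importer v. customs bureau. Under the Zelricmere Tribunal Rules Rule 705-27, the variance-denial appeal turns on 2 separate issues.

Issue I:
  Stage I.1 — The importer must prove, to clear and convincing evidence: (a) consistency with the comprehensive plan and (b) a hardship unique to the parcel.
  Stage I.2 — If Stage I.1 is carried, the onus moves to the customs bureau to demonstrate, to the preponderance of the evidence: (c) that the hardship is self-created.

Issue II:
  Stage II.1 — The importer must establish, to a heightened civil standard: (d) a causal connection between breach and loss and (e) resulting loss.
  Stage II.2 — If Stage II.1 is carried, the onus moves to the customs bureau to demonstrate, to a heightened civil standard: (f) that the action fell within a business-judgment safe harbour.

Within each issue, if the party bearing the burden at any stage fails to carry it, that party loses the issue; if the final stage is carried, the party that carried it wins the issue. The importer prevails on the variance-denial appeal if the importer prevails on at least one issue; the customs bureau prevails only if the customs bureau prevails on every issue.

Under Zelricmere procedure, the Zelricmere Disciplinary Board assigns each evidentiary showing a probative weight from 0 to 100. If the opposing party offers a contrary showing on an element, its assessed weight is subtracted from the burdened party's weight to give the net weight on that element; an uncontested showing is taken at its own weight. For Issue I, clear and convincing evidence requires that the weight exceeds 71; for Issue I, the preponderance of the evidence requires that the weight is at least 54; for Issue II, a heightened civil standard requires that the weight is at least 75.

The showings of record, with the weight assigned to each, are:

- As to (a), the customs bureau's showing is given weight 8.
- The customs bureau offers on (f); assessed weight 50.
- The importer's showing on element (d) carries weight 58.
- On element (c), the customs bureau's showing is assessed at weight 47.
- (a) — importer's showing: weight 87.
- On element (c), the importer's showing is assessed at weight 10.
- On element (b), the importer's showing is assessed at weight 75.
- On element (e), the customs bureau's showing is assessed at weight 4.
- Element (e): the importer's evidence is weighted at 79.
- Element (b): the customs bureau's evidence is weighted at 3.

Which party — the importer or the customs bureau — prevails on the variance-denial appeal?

importer

— Issue I —
Stage I.1 (importer, clear and convincing evidence, weight exceeds 71): (a) net 87−8=79 > 71 — meets; (b) net 75−3=72 > 71 — meets.
  Stage I.1 carried; the burden shifts to the customs bureau.
Stage I.2 (customs bureau, the preponderance of the evidence, weight is at least 54): (c) net 47−10=37 < 54 — fails.
  Not every element is met, so the customs bureau fails to carry Stage I.2.
The analysis ends at Stage I.2; the importer prevails on this issue.
— Issue II —
Stage II.1 — burden on importer; standard: a heightened civil standard (weight is at least 75).
    (d): 58 < 75 [not met]
    (e): 79 − 4 = 75 ≥ 75 [met]
  Not every element is met, so the importer fails to carry Stage II.1.
The analysis ends at Stage II.1; the customs bureau prevails on this issue.
Per-issue: Issue I → importer; Issue II → customs bureau. The importer must prevail on at least one issue; overall, the importer prevails.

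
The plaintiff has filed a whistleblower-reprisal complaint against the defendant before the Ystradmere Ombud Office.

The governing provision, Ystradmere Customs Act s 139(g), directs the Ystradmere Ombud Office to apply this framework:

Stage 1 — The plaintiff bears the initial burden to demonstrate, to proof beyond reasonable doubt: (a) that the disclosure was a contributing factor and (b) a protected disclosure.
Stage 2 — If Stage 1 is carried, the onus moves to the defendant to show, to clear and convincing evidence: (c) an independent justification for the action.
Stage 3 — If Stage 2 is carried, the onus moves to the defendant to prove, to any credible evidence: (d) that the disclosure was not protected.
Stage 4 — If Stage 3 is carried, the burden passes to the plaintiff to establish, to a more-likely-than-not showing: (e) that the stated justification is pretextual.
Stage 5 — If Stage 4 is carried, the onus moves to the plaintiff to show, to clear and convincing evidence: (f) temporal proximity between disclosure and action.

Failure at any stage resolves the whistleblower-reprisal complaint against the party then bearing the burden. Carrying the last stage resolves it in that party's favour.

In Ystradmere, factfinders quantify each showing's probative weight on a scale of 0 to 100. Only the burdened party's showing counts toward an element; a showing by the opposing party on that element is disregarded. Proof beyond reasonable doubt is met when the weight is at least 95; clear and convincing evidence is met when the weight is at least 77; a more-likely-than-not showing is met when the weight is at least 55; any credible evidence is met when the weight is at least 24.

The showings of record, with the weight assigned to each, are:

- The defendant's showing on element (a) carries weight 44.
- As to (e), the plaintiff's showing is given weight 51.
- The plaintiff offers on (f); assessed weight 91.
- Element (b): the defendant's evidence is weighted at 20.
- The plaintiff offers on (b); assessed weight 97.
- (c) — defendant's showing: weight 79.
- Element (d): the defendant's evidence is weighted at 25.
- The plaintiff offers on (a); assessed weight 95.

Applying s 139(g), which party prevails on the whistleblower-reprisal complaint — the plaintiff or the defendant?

Stage 1 (plaintiff, proof beyond reasonable doubt, weight is at least 95): (a) 95 (defendant's 44 disregarded) ≥ 95 — meets; (b) 97 (defendant's 20 disregarded) ≥ 95 — meets.
  Stage 1 carried; the burden shifts to the defendant.
Stage 2 (defendant, clear and convincing evidence, weight is at least 77): (c) 79 ≥ 77 — meets.
  Stage 2 is satisfied; the defendant continues to bear the burden.
Stage 3 (defendant, any credible evidence, weight is at least 24): (d) 25 ≥ 24 — meets.
  All elements met. The burden passes to the plaintiff.
Stage 4 (plaintiff, a more-likely-than-not showing, weight is at least 55): (e) 51 < 55 — fails.
  The plaintiff does not carry Stage 4.
The analysis ends at Stage 4; the defendant prevails.

defendant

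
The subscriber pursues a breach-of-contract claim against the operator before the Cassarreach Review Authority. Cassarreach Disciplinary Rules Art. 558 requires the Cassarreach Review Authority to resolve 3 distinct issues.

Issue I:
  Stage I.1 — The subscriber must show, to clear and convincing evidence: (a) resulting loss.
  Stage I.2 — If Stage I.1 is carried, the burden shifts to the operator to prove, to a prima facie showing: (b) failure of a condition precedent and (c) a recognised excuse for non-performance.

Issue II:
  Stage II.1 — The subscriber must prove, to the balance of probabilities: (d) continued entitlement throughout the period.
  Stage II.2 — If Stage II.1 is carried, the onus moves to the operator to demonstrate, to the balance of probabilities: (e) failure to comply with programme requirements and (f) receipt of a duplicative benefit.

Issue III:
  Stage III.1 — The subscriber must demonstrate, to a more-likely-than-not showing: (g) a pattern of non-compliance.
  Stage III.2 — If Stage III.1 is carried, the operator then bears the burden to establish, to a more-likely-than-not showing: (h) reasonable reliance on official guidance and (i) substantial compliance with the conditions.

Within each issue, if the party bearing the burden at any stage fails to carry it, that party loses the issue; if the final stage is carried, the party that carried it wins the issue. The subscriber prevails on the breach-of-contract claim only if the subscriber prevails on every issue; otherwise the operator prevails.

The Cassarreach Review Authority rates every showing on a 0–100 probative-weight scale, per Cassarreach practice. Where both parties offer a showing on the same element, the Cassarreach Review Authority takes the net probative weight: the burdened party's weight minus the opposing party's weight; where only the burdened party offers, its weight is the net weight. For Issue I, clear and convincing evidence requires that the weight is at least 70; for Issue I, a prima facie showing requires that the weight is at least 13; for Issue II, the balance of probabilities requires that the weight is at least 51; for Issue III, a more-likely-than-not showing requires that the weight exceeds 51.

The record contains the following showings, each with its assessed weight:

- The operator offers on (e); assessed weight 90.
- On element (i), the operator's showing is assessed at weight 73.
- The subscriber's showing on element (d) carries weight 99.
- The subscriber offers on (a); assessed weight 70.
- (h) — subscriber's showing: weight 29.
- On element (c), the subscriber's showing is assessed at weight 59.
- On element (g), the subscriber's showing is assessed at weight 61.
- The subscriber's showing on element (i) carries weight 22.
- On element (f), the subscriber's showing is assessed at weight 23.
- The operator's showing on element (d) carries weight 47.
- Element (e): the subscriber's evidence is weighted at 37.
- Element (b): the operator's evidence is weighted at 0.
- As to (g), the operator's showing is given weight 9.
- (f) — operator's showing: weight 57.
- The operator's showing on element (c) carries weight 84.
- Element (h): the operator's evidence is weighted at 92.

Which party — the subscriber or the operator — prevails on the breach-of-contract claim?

subscriber

— Issue I —
Stage I.1 — burden on subscriber; standard: clear and convincing evidence (weight is at least 70).
    (a): 70 ≥ 70 [met]
  Stage I.1 is satisfied; the onus moves to the operator.
Stage I.2 — burden on operator; standard: a prima facie showing (weight is at least 13).
    (b): 0 < 13 [not met]
    (c): 84 − 59 = 25 ≥ 13 [met]
  Stage I.2 not carried; the operator fails its burden.
So the subscriber prevails on this issue.
— Issue II —
Stage II.1 (subscriber, the balance of probabilities, weight is at least 51): (d) net 99−47=52 ≥ 51 — meets.
  Stage II.1 carried; the burden shifts to the operator.
Stage II.2 (operator, the balance of probabilities, weight is at least 51): (e) net 90−37=53 ≥ 51 — meets; (f) net 57−23=34 < 51 — fails.
  Stage II.2 not carried; the operator fails its burden.
The analysis ends at Stage II.2; the subscriber prevails on this issue.
— Issue III —
Stage III.1 — burden on subscriber; standard: a more-likely-than-not showing (weight exceeds 51).
    (g): 61 − 9 = 52 > 51 [met]
  The subscriber carries Stage III.1; the operator now bears the burden.
Stage III.2 — burden on operator; standard: a more-likely-than-not showing (weight exceeds 51).
    (h): 92 − 29 = 63 > 51 [met]
    (i): 73 − 22 = 51 ≤ 51 [not met]
  Not every element is met, so the operator fails to carry Stage III.2.
The subscriber prevails on this issue.
Per-issue: Issue I → subscriber; Issue II → subscriber; Issue III → subscriber. The subscriber must prevail on every issue; overall, the subscriber prevails.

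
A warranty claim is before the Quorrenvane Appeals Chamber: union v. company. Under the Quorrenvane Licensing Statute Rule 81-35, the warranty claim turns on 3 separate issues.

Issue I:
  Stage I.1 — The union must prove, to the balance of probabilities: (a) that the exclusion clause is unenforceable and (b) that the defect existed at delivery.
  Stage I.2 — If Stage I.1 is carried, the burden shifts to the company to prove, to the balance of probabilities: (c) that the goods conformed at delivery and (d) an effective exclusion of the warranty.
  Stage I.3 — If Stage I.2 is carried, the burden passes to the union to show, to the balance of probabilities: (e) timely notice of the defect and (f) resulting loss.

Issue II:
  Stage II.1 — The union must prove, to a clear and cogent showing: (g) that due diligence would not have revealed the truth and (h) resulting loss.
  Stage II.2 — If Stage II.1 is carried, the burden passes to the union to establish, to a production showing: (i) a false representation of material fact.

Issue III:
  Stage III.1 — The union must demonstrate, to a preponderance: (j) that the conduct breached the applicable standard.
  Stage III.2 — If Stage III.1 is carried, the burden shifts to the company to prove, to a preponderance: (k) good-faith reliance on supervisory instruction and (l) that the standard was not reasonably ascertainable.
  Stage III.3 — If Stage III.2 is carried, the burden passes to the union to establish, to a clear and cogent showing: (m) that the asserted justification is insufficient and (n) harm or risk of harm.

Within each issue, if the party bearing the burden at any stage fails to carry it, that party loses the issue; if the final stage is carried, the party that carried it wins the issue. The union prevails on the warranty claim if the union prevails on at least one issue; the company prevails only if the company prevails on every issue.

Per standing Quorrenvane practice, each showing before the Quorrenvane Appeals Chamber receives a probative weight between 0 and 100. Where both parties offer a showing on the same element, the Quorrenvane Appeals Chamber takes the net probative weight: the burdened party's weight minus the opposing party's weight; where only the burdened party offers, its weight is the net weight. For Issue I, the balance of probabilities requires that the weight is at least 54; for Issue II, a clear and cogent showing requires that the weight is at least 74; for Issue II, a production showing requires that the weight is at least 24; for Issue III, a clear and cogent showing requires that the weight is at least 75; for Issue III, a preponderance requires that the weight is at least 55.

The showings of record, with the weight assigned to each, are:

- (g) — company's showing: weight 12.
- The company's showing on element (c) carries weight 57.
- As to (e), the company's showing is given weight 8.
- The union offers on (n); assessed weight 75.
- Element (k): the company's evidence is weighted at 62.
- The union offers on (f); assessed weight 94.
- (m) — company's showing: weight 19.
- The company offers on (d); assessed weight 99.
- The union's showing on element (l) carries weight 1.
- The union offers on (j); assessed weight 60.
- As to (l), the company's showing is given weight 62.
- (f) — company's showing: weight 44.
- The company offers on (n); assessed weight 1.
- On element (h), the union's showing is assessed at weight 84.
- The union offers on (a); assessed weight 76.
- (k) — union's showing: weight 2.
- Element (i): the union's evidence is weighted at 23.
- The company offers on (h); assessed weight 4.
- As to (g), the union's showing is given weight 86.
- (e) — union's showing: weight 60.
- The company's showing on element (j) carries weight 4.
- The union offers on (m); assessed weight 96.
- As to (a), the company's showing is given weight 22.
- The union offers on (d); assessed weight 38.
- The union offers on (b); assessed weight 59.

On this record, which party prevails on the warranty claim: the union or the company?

— Issue I —
Stage I.1 — burden on union; standard: the balance of probabilities (weight is at least 54).
    (a): 76 − 22 = 54 ≥ 54 [met]
    (b): 59 ≥ 54 [met]
  Stage I.1 is satisfied; the onus moves to the company.
Stage I.2 — burden on company; standard: the balance of probabilities (weight is at least 54).
    (c): 57 ≥ 54 [met]
    (d): 99 − 38 = 61 ≥ 54 [met]
  All elements met. The burden passes to the union.
Stage I.3 — burden on union; standard: the balance of probabilities (weight is at least 54).
    (e): 60 − 8 = 52 < 54 [not met]
    (f): 94 − 44 = 50 < 54 [not met]
  Not every element is met, so the union fails to carry Stage I.3.
The company prevails on this issue.
— Issue II —
Stage II.1 — burden on union; standard: a clear and cogent showing (weight is at least 74).
    (g): 86 − 12 = 74 ≥ 74 [met]
    (h): 84 − 4 = 80 ≥ 74 [met]
  Stage II.1 is satisfied; the union continues to bear the burden.
Stage II.2 — burden on union; standard: a production showing (weight is at least 24).
    (i): 23 < 24 [not met]
  Not every element is met, so the union fails to carry Stage II.2.
So the company prevails on this issue.
— Issue III —
At Stage III.1 the union must meet a preponderance (weight is at least 55): on (j) the weight is 60 less the opposing 4 gives net 56, ≥ 55, so (j) meets the standard.
  The union carries Stage III.1; the company now bears the burden.
At Stage III.2 the company must meet a preponderance (weight is at least 55): on (k) the weight is 62 less the opposing 2 gives net 60, which does reach 55, so (k) meets the standard; on (l) the weight is 62 less the opposing 1 gives net 61, which does reach 55, so (l) meets the standard.
  Stage III.2 carried; the burden shifts to the union.
At Stage III.3 the union must meet a clear and cogent showing (weight is at least 75): on (m) the weight is 96 less the opposing 19 gives net 77, ≥ 75, so (m) meets the standard; on (n) the weight is 75 less the opposing 1 gives net 74, which does not reach 75, so (n) does not meet the standard.
  Not every element is met, so the union fails to carry Stage III.3.
The company prevails on this issue.
Per-issue: Issue I → company; Issue II → company; Issue III → company. The union must prevail on at least one issue; overall, the company prevails.

company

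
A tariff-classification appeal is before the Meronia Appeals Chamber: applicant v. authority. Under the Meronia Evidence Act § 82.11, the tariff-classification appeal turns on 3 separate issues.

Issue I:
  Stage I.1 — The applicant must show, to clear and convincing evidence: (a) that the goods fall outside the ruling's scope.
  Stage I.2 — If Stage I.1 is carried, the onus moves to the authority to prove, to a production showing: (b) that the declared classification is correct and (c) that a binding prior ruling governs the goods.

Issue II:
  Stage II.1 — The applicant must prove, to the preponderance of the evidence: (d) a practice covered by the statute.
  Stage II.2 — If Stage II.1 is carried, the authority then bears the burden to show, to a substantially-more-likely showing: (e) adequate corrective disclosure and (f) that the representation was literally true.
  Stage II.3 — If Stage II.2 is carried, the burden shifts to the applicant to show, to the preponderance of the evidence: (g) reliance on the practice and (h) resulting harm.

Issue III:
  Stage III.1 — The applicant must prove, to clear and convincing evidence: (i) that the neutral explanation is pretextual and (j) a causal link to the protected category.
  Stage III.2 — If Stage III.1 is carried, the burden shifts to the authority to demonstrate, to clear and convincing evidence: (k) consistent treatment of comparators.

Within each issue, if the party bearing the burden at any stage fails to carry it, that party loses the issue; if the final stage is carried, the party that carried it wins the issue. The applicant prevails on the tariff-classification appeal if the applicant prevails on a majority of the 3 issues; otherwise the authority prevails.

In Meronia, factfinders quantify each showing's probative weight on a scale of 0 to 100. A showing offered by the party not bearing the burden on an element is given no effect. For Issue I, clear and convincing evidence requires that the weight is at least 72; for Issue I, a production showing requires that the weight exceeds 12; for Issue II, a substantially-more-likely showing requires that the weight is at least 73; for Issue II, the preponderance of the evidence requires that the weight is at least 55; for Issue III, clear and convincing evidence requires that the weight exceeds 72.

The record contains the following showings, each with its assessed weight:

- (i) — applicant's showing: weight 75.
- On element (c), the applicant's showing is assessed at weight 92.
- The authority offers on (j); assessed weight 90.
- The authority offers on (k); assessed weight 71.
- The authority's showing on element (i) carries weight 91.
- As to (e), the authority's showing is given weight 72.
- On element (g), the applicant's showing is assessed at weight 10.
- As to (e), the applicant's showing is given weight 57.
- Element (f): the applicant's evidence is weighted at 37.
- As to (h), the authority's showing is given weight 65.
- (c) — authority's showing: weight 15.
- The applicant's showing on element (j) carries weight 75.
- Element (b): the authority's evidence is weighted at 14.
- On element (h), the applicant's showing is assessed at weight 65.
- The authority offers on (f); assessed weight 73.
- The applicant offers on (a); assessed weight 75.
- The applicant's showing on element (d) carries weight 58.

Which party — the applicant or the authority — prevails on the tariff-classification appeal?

applicant

— Issue I —
Stage I.1 (applicant, clear and convincing evidence, weight is at least 72): (a) 75 ≥ 72 — meets.
  All elements met. The burden passes to the authority.
Stage I.2 (authority, a production showing, weight exceeds 12): (b) 14 > 12 — meets; (c) 15 (applicant's 92 disregarded) > 12 — meets.
  Stage I.2 carried; the final stage is satisfied.
With every stage satisfied, the authority prevails on this issue.
— Issue II —
Stage II.1 — burden on applicant; standard: the preponderance of the evidence (weight is at least 55).
    (d): 58 ≥ 55 [met]
  Stage II.1 is satisfied; the onus moves to the authority.
Stage II.2 — burden on authority; standard: a substantially-more-likely showing (weight is at least 73).
    (e): 72 (applicant's 57 disregarded) < 73 [not met]
    (f): 73 (applicant's 37 disregarded) ≥ 73 [met]
  Stage II.2 not carried; the authority fails its burden.
The analysis ends at Stage II.2; the applicant prevails on this issue.
— Issue III —
At Stage III.1 the applicant must meet clear and convincing evidence (weight exceeds 72): on (i) the weight is 75 (the authority's 91 is given no effect), > 72, so (i) meets the standard; on (j) the weight is 75 (the authority's 90 is given no effect), which does exceed 72, so (j) meets the standard.
  Stage III.1 carried; the burden shifts to the authority.
At Stage III.2 the authority must meet clear and convincing evidence (weight exceeds 72): on (k) the weight is 71, ≤ 72, so (k) does not meet the standard.
  The authority does not carry Stage III.2.
So the applicant prevails on this issue.
Per-issue: Issue I → authority; Issue II → applicant; Issue III → applicant. The applicant must prevail on a majority of issues; overall, the applicant prevails.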